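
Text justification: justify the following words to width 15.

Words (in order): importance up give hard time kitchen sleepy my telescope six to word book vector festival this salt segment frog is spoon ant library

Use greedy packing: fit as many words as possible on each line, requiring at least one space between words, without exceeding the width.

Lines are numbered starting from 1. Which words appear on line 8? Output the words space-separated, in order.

Answer: salt segment

Derivation:
Line 1: ['importance', 'up'] (min_width=13, slack=2)
Line 2: ['give', 'hard', 'time'] (min_width=14, slack=1)
Line 3: ['kitchen', 'sleepy'] (min_width=14, slack=1)
Line 4: ['my', 'telescope'] (min_width=12, slack=3)
Line 5: ['six', 'to', 'word'] (min_width=11, slack=4)
Line 6: ['book', 'vector'] (min_width=11, slack=4)
Line 7: ['festival', 'this'] (min_width=13, slack=2)
Line 8: ['salt', 'segment'] (min_width=12, slack=3)
Line 9: ['frog', 'is', 'spoon'] (min_width=13, slack=2)
Line 10: ['ant', 'library'] (min_width=11, slack=4)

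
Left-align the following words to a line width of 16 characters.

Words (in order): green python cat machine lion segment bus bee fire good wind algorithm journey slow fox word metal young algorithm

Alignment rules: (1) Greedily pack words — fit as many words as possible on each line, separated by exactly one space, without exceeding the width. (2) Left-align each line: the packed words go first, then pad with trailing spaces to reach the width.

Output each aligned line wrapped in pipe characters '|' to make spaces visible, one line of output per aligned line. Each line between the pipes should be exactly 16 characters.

Answer: |green python cat|
|machine lion    |
|segment bus bee |
|fire good wind  |
|algorithm       |
|journey slow fox|
|word metal young|
|algorithm       |

Derivation:
Line 1: ['green', 'python', 'cat'] (min_width=16, slack=0)
Line 2: ['machine', 'lion'] (min_width=12, slack=4)
Line 3: ['segment', 'bus', 'bee'] (min_width=15, slack=1)
Line 4: ['fire', 'good', 'wind'] (min_width=14, slack=2)
Line 5: ['algorithm'] (min_width=9, slack=7)
Line 6: ['journey', 'slow', 'fox'] (min_width=16, slack=0)
Line 7: ['word', 'metal', 'young'] (min_width=16, slack=0)
Line 8: ['algorithm'] (min_width=9, slack=7)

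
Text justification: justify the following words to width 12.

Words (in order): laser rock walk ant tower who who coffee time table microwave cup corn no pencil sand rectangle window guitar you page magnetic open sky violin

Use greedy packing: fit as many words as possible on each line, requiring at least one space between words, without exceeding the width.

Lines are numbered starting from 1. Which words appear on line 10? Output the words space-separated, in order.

Line 1: ['laser', 'rock'] (min_width=10, slack=2)
Line 2: ['walk', 'ant'] (min_width=8, slack=4)
Line 3: ['tower', 'who'] (min_width=9, slack=3)
Line 4: ['who', 'coffee'] (min_width=10, slack=2)
Line 5: ['time', 'table'] (min_width=10, slack=2)
Line 6: ['microwave'] (min_width=9, slack=3)
Line 7: ['cup', 'corn', 'no'] (min_width=11, slack=1)
Line 8: ['pencil', 'sand'] (min_width=11, slack=1)
Line 9: ['rectangle'] (min_width=9, slack=3)
Line 10: ['window'] (min_width=6, slack=6)
Line 11: ['guitar', 'you'] (min_width=10, slack=2)
Line 12: ['page'] (min_width=4, slack=8)
Line 13: ['magnetic'] (min_width=8, slack=4)
Line 14: ['open', 'sky'] (min_width=8, slack=4)
Line 15: ['violin'] (min_width=6, slack=6)

Answer: window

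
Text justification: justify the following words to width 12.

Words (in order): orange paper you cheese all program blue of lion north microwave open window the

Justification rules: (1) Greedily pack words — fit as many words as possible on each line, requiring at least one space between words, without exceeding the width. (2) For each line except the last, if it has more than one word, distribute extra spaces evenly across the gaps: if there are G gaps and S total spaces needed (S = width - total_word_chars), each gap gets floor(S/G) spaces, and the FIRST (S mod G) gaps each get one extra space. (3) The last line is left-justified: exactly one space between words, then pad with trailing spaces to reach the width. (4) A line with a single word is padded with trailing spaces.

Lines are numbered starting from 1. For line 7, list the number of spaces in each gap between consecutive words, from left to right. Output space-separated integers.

Answer: 2

Derivation:
Line 1: ['orange', 'paper'] (min_width=12, slack=0)
Line 2: ['you', 'cheese'] (min_width=10, slack=2)
Line 3: ['all', 'program'] (min_width=11, slack=1)
Line 4: ['blue', 'of', 'lion'] (min_width=12, slack=0)
Line 5: ['north'] (min_width=5, slack=7)
Line 6: ['microwave'] (min_width=9, slack=3)
Line 7: ['open', 'window'] (min_width=11, slack=1)
Line 8: ['the'] (min_width=3, slack=9)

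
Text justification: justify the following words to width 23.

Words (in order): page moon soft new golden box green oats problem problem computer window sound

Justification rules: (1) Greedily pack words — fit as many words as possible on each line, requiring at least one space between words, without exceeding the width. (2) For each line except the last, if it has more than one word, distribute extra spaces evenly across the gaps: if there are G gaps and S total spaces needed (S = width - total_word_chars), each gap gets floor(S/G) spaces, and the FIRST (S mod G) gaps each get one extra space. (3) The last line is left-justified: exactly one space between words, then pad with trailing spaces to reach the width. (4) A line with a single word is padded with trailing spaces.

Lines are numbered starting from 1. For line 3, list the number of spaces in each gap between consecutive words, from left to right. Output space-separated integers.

Answer: 9

Derivation:
Line 1: ['page', 'moon', 'soft', 'new'] (min_width=18, slack=5)
Line 2: ['golden', 'box', 'green', 'oats'] (min_width=21, slack=2)
Line 3: ['problem', 'problem'] (min_width=15, slack=8)
Line 4: ['computer', 'window', 'sound'] (min_width=21, slack=2)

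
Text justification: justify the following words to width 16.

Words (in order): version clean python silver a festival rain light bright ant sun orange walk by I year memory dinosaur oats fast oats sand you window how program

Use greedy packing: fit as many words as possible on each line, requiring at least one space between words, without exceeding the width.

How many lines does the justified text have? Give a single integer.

Line 1: ['version', 'clean'] (min_width=13, slack=3)
Line 2: ['python', 'silver', 'a'] (min_width=15, slack=1)
Line 3: ['festival', 'rain'] (min_width=13, slack=3)
Line 4: ['light', 'bright', 'ant'] (min_width=16, slack=0)
Line 5: ['sun', 'orange', 'walk'] (min_width=15, slack=1)
Line 6: ['by', 'I', 'year', 'memory'] (min_width=16, slack=0)
Line 7: ['dinosaur', 'oats'] (min_width=13, slack=3)
Line 8: ['fast', 'oats', 'sand'] (min_width=14, slack=2)
Line 9: ['you', 'window', 'how'] (min_width=14, slack=2)
Line 10: ['program'] (min_width=7, slack=9)
Total lines: 10

Answer: 10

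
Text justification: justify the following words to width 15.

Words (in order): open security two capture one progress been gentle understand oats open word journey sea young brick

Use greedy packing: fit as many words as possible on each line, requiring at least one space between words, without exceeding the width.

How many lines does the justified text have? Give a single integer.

Answer: 8

Derivation:
Line 1: ['open', 'security'] (min_width=13, slack=2)
Line 2: ['two', 'capture', 'one'] (min_width=15, slack=0)
Line 3: ['progress', 'been'] (min_width=13, slack=2)
Line 4: ['gentle'] (min_width=6, slack=9)
Line 5: ['understand', 'oats'] (min_width=15, slack=0)
Line 6: ['open', 'word'] (min_width=9, slack=6)
Line 7: ['journey', 'sea'] (min_width=11, slack=4)
Line 8: ['young', 'brick'] (min_width=11, slack=4)
Total lines: 8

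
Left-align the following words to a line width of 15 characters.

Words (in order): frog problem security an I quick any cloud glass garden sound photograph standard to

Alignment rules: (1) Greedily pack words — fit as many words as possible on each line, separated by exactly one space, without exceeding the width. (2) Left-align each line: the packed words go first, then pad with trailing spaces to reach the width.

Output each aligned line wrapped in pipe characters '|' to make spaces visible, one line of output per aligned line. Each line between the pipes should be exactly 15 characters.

Answer: |frog problem   |
|security an I  |
|quick any cloud|
|glass garden   |
|sound          |
|photograph     |
|standard to    |

Derivation:
Line 1: ['frog', 'problem'] (min_width=12, slack=3)
Line 2: ['security', 'an', 'I'] (min_width=13, slack=2)
Line 3: ['quick', 'any', 'cloud'] (min_width=15, slack=0)
Line 4: ['glass', 'garden'] (min_width=12, slack=3)
Line 5: ['sound'] (min_width=5, slack=10)
Line 6: ['photograph'] (min_width=10, slack=5)
Line 7: ['standard', 'to'] (min_width=11, slack=4)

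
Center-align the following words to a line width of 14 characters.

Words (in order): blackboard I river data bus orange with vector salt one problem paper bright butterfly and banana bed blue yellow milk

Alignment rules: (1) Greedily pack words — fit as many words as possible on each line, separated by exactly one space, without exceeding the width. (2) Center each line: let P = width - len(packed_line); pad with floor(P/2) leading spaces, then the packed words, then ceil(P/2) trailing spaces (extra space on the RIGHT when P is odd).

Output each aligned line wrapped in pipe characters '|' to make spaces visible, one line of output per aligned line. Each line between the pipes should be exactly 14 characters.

Answer: | blackboard I |
|river data bus|
| orange with  |
| vector salt  |
| one problem  |
| paper bright |
|butterfly and |
|  banana bed  |
| blue yellow  |
|     milk     |

Derivation:
Line 1: ['blackboard', 'I'] (min_width=12, slack=2)
Line 2: ['river', 'data', 'bus'] (min_width=14, slack=0)
Line 3: ['orange', 'with'] (min_width=11, slack=3)
Line 4: ['vector', 'salt'] (min_width=11, slack=3)
Line 5: ['one', 'problem'] (min_width=11, slack=3)
Line 6: ['paper', 'bright'] (min_width=12, slack=2)
Line 7: ['butterfly', 'and'] (min_width=13, slack=1)
Line 8: ['banana', 'bed'] (min_width=10, slack=4)
Line 9: ['blue', 'yellow'] (min_width=11, slack=3)
Line 10: ['milk'] (min_width=4, slack=10)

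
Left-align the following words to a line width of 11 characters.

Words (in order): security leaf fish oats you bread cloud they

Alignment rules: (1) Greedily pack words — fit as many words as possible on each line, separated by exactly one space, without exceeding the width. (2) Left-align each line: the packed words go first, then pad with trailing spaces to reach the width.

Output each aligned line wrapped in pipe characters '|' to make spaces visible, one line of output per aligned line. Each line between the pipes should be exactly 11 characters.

Answer: |security   |
|leaf fish  |
|oats you   |
|bread cloud|
|they       |

Derivation:
Line 1: ['security'] (min_width=8, slack=3)
Line 2: ['leaf', 'fish'] (min_width=9, slack=2)
Line 3: ['oats', 'you'] (min_width=8, slack=3)
Line 4: ['bread', 'cloud'] (min_width=11, slack=0)
Line 5: ['they'] (min_width=4, slack=7)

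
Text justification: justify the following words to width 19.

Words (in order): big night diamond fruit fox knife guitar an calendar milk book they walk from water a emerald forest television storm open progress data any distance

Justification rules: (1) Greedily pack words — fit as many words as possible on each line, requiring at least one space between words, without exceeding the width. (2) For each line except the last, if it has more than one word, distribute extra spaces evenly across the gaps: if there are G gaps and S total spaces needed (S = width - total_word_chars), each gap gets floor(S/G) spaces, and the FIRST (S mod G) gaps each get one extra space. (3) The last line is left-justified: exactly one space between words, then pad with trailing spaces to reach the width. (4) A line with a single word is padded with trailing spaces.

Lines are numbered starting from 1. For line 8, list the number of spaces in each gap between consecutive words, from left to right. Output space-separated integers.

Line 1: ['big', 'night', 'diamond'] (min_width=17, slack=2)
Line 2: ['fruit', 'fox', 'knife'] (min_width=15, slack=4)
Line 3: ['guitar', 'an', 'calendar'] (min_width=18, slack=1)
Line 4: ['milk', 'book', 'they', 'walk'] (min_width=19, slack=0)
Line 5: ['from', 'water', 'a'] (min_width=12, slack=7)
Line 6: ['emerald', 'forest'] (min_width=14, slack=5)
Line 7: ['television', 'storm'] (min_width=16, slack=3)
Line 8: ['open', 'progress', 'data'] (min_width=18, slack=1)
Line 9: ['any', 'distance'] (min_width=12, slack=7)

Answer: 2 1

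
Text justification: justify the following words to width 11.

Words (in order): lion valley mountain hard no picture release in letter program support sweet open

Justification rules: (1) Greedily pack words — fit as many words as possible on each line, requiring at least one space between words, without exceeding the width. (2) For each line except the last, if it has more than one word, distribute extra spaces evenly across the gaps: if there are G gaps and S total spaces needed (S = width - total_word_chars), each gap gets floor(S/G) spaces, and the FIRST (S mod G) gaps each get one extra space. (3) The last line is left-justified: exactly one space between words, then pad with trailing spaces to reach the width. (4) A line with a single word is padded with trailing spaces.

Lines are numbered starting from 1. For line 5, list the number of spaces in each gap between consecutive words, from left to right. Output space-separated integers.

Answer: 2

Derivation:
Line 1: ['lion', 'valley'] (min_width=11, slack=0)
Line 2: ['mountain'] (min_width=8, slack=3)
Line 3: ['hard', 'no'] (min_width=7, slack=4)
Line 4: ['picture'] (min_width=7, slack=4)
Line 5: ['release', 'in'] (min_width=10, slack=1)
Line 6: ['letter'] (min_width=6, slack=5)
Line 7: ['program'] (min_width=7, slack=4)
Line 8: ['support'] (min_width=7, slack=4)
Line 9: ['sweet', 'open'] (min_width=10, slack=1)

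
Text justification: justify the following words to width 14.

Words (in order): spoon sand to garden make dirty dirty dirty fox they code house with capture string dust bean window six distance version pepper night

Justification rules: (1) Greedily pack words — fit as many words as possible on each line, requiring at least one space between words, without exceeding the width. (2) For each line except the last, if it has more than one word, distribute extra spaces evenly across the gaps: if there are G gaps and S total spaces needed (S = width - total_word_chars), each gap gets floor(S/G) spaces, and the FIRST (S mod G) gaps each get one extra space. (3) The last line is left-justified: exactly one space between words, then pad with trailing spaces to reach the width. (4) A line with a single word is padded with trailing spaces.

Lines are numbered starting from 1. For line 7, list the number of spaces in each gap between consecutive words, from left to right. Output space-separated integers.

Line 1: ['spoon', 'sand', 'to'] (min_width=13, slack=1)
Line 2: ['garden', 'make'] (min_width=11, slack=3)
Line 3: ['dirty', 'dirty'] (min_width=11, slack=3)
Line 4: ['dirty', 'fox', 'they'] (min_width=14, slack=0)
Line 5: ['code', 'house'] (min_width=10, slack=4)
Line 6: ['with', 'capture'] (min_width=12, slack=2)
Line 7: ['string', 'dust'] (min_width=11, slack=3)
Line 8: ['bean', 'window'] (min_width=11, slack=3)
Line 9: ['six', 'distance'] (min_width=12, slack=2)
Line 10: ['version', 'pepper'] (min_width=14, slack=0)
Line 11: ['night'] (min_width=5, slack=9)

Answer: 4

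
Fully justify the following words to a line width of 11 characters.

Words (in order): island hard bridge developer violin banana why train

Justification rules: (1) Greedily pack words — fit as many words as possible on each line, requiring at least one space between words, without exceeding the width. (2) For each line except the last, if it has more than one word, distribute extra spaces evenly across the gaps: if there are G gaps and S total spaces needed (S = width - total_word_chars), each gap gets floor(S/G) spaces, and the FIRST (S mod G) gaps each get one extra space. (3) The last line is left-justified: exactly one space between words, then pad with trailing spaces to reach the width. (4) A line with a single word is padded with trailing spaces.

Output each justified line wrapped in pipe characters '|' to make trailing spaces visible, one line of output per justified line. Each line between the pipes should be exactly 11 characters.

Line 1: ['island', 'hard'] (min_width=11, slack=0)
Line 2: ['bridge'] (min_width=6, slack=5)
Line 3: ['developer'] (min_width=9, slack=2)
Line 4: ['violin'] (min_width=6, slack=5)
Line 5: ['banana', 'why'] (min_width=10, slack=1)
Line 6: ['train'] (min_width=5, slack=6)

Answer: |island hard|
|bridge     |
|developer  |
|violin     |
|banana  why|
|train      |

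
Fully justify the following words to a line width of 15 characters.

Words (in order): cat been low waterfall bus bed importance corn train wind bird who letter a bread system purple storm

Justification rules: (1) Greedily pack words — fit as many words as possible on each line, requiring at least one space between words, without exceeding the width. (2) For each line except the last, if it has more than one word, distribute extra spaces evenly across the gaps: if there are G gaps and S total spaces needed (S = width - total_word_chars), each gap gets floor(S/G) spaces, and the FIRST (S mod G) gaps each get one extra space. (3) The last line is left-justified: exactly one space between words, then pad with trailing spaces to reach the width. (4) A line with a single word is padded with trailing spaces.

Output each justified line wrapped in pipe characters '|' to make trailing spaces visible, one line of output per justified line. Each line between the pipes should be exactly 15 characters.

Answer: |cat   been  low|
|waterfall   bus|
|bed  importance|
|corn train wind|
|bird who letter|
|a  bread system|
|purple storm   |

Derivation:
Line 1: ['cat', 'been', 'low'] (min_width=12, slack=3)
Line 2: ['waterfall', 'bus'] (min_width=13, slack=2)
Line 3: ['bed', 'importance'] (min_width=14, slack=1)
Line 4: ['corn', 'train', 'wind'] (min_width=15, slack=0)
Line 5: ['bird', 'who', 'letter'] (min_width=15, slack=0)
Line 6: ['a', 'bread', 'system'] (min_width=14, slack=1)
Line 7: ['purple', 'storm'] (min_width=12, slack=3)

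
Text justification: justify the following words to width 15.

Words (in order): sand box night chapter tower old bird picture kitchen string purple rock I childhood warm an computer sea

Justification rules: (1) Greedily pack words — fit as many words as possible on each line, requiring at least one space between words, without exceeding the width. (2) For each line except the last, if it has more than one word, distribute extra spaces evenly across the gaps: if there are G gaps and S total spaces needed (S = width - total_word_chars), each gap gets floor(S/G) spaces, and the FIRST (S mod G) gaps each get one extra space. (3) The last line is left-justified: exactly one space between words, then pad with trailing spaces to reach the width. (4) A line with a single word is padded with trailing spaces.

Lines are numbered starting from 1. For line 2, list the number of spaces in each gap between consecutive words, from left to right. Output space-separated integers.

Answer: 3

Derivation:
Line 1: ['sand', 'box', 'night'] (min_width=14, slack=1)
Line 2: ['chapter', 'tower'] (min_width=13, slack=2)
Line 3: ['old', 'bird'] (min_width=8, slack=7)
Line 4: ['picture', 'kitchen'] (min_width=15, slack=0)
Line 5: ['string', 'purple'] (min_width=13, slack=2)
Line 6: ['rock', 'I'] (min_width=6, slack=9)
Line 7: ['childhood', 'warm'] (min_width=14, slack=1)
Line 8: ['an', 'computer', 'sea'] (min_width=15, slack=0)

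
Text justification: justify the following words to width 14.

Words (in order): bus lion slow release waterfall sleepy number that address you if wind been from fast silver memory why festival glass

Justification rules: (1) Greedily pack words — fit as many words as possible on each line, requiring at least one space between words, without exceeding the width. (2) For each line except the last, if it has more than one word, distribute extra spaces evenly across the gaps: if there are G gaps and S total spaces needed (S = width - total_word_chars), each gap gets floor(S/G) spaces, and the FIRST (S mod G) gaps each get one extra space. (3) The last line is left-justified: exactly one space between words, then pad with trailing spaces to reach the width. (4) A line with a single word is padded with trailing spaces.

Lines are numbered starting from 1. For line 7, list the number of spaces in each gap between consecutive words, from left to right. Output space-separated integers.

Answer: 1 1

Derivation:
Line 1: ['bus', 'lion', 'slow'] (min_width=13, slack=1)
Line 2: ['release'] (min_width=7, slack=7)
Line 3: ['waterfall'] (min_width=9, slack=5)
Line 4: ['sleepy', 'number'] (min_width=13, slack=1)
Line 5: ['that', 'address'] (min_width=12, slack=2)
Line 6: ['you', 'if', 'wind'] (min_width=11, slack=3)
Line 7: ['been', 'from', 'fast'] (min_width=14, slack=0)
Line 8: ['silver', 'memory'] (min_width=13, slack=1)
Line 9: ['why', 'festival'] (min_width=12, slack=2)
Line 10: ['glass'] (min_width=5, slack=9)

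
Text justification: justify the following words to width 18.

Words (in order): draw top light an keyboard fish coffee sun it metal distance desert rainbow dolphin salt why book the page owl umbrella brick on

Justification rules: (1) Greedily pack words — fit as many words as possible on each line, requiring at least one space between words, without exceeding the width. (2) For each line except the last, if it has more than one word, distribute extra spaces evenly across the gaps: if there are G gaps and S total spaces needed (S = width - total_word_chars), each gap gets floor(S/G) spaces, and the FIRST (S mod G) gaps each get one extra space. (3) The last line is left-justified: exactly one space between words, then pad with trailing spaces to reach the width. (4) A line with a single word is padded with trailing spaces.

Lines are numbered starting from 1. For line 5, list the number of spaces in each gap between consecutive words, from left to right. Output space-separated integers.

Answer: 5

Derivation:
Line 1: ['draw', 'top', 'light', 'an'] (min_width=17, slack=1)
Line 2: ['keyboard', 'fish'] (min_width=13, slack=5)
Line 3: ['coffee', 'sun', 'it'] (min_width=13, slack=5)
Line 4: ['metal', 'distance'] (min_width=14, slack=4)
Line 5: ['desert', 'rainbow'] (min_width=14, slack=4)
Line 6: ['dolphin', 'salt', 'why'] (min_width=16, slack=2)
Line 7: ['book', 'the', 'page', 'owl'] (min_width=17, slack=1)
Line 8: ['umbrella', 'brick', 'on'] (min_width=17, slack=1)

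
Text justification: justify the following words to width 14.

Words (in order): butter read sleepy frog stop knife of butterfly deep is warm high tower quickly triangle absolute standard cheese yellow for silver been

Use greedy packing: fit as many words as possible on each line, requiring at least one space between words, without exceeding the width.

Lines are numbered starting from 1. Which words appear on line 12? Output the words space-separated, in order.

Line 1: ['butter', 'read'] (min_width=11, slack=3)
Line 2: ['sleepy', 'frog'] (min_width=11, slack=3)
Line 3: ['stop', 'knife', 'of'] (min_width=13, slack=1)
Line 4: ['butterfly', 'deep'] (min_width=14, slack=0)
Line 5: ['is', 'warm', 'high'] (min_width=12, slack=2)
Line 6: ['tower', 'quickly'] (min_width=13, slack=1)
Line 7: ['triangle'] (min_width=8, slack=6)
Line 8: ['absolute'] (min_width=8, slack=6)
Line 9: ['standard'] (min_width=8, slack=6)
Line 10: ['cheese', 'yellow'] (min_width=13, slack=1)
Line 11: ['for', 'silver'] (min_width=10, slack=4)
Line 12: ['been'] (min_width=4, slack=10)

Answer: been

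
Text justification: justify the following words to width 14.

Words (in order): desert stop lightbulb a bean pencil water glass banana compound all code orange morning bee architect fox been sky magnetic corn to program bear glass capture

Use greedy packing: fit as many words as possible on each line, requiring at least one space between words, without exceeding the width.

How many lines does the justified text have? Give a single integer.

Answer: 14

Derivation:
Line 1: ['desert', 'stop'] (min_width=11, slack=3)
Line 2: ['lightbulb', 'a'] (min_width=11, slack=3)
Line 3: ['bean', 'pencil'] (min_width=11, slack=3)
Line 4: ['water', 'glass'] (min_width=11, slack=3)
Line 5: ['banana'] (min_width=6, slack=8)
Line 6: ['compound', 'all'] (min_width=12, slack=2)
Line 7: ['code', 'orange'] (min_width=11, slack=3)
Line 8: ['morning', 'bee'] (min_width=11, slack=3)
Line 9: ['architect', 'fox'] (min_width=13, slack=1)
Line 10: ['been', 'sky'] (min_width=8, slack=6)
Line 11: ['magnetic', 'corn'] (min_width=13, slack=1)
Line 12: ['to', 'program'] (min_width=10, slack=4)
Line 13: ['bear', 'glass'] (min_width=10, slack=4)
Line 14: ['capture'] (min_width=7, slack=7)
Total lines: 14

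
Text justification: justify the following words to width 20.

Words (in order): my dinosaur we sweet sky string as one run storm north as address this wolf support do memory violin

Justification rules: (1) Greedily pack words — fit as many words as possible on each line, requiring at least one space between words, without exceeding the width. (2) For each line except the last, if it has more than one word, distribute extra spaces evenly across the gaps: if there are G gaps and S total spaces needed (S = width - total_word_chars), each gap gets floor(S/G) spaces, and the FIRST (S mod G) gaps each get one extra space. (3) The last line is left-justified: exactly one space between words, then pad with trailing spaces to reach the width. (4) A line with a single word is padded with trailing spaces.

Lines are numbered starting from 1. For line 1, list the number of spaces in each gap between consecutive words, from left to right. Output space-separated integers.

Line 1: ['my', 'dinosaur', 'we', 'sweet'] (min_width=20, slack=0)
Line 2: ['sky', 'string', 'as', 'one'] (min_width=17, slack=3)
Line 3: ['run', 'storm', 'north', 'as'] (min_width=18, slack=2)
Line 4: ['address', 'this', 'wolf'] (min_width=17, slack=3)
Line 5: ['support', 'do', 'memory'] (min_width=17, slack=3)
Line 6: ['violin'] (min_width=6, slack=14)

Answer: 1 1 1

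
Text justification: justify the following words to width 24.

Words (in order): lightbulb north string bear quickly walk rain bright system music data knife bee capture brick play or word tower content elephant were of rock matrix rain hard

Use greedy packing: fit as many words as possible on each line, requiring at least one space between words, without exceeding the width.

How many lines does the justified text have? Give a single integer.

Answer: 7

Derivation:
Line 1: ['lightbulb', 'north', 'string'] (min_width=22, slack=2)
Line 2: ['bear', 'quickly', 'walk', 'rain'] (min_width=22, slack=2)
Line 3: ['bright', 'system', 'music', 'data'] (min_width=24, slack=0)
Line 4: ['knife', 'bee', 'capture', 'brick'] (min_width=23, slack=1)
Line 5: ['play', 'or', 'word', 'tower'] (min_width=18, slack=6)
Line 6: ['content', 'elephant', 'were', 'of'] (min_width=24, slack=0)
Line 7: ['rock', 'matrix', 'rain', 'hard'] (min_width=21, slack=3)
Total lines: 7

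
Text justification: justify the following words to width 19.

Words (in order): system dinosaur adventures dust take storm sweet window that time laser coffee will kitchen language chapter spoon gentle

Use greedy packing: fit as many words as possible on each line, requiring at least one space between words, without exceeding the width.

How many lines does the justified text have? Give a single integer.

Line 1: ['system', 'dinosaur'] (min_width=15, slack=4)
Line 2: ['adventures', 'dust'] (min_width=15, slack=4)
Line 3: ['take', 'storm', 'sweet'] (min_width=16, slack=3)
Line 4: ['window', 'that', 'time'] (min_width=16, slack=3)
Line 5: ['laser', 'coffee', 'will'] (min_width=17, slack=2)
Line 6: ['kitchen', 'language'] (min_width=16, slack=3)
Line 7: ['chapter', 'spoon'] (min_width=13, slack=6)
Line 8: ['gentle'] (min_width=6, slack=13)
Total lines: 8

Answer: 8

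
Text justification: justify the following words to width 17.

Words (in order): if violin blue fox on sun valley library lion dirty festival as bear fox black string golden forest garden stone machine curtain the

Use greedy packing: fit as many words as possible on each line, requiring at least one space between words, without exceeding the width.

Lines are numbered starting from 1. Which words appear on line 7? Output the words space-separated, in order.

Answer: forest garden

Derivation:
Line 1: ['if', 'violin', 'blue'] (min_width=14, slack=3)
Line 2: ['fox', 'on', 'sun', 'valley'] (min_width=17, slack=0)
Line 3: ['library', 'lion'] (min_width=12, slack=5)
Line 4: ['dirty', 'festival', 'as'] (min_width=17, slack=0)
Line 5: ['bear', 'fox', 'black'] (min_width=14, slack=3)
Line 6: ['string', 'golden'] (min_width=13, slack=4)
Line 7: ['forest', 'garden'] (min_width=13, slack=4)
Line 8: ['stone', 'machine'] (min_width=13, slack=4)
Line 9: ['curtain', 'the'] (min_width=11, slack=6)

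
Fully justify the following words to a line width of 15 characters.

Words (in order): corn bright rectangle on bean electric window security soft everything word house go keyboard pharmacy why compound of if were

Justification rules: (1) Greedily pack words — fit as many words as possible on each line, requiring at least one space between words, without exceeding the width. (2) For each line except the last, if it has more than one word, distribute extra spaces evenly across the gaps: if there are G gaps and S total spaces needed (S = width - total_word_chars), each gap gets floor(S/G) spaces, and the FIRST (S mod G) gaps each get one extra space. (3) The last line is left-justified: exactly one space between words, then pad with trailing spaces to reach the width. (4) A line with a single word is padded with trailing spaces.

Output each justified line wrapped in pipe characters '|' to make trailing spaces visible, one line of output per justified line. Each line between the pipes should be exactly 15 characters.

Line 1: ['corn', 'bright'] (min_width=11, slack=4)
Line 2: ['rectangle', 'on'] (min_width=12, slack=3)
Line 3: ['bean', 'electric'] (min_width=13, slack=2)
Line 4: ['window', 'security'] (min_width=15, slack=0)
Line 5: ['soft', 'everything'] (min_width=15, slack=0)
Line 6: ['word', 'house', 'go'] (min_width=13, slack=2)
Line 7: ['keyboard'] (min_width=8, slack=7)
Line 8: ['pharmacy', 'why'] (min_width=12, slack=3)
Line 9: ['compound', 'of', 'if'] (min_width=14, slack=1)
Line 10: ['were'] (min_width=4, slack=11)

Answer: |corn     bright|
|rectangle    on|
|bean   electric|
|window security|
|soft everything|
|word  house  go|
|keyboard       |
|pharmacy    why|
|compound  of if|
|were           |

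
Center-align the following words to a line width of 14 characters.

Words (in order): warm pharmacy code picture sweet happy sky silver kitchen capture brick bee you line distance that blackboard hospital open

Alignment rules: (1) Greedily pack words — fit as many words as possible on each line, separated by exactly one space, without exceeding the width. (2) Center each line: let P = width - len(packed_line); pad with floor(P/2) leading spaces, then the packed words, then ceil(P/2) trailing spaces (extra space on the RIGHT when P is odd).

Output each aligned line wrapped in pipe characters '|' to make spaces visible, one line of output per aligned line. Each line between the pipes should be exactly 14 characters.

Answer: |warm pharmacy |
| code picture |
| sweet happy  |
|  sky silver  |
|   kitchen    |
|capture brick |
| bee you line |
|distance that |
|  blackboard  |
|hospital open |

Derivation:
Line 1: ['warm', 'pharmacy'] (min_width=13, slack=1)
Line 2: ['code', 'picture'] (min_width=12, slack=2)
Line 3: ['sweet', 'happy'] (min_width=11, slack=3)
Line 4: ['sky', 'silver'] (min_width=10, slack=4)
Line 5: ['kitchen'] (min_width=7, slack=7)
Line 6: ['capture', 'brick'] (min_width=13, slack=1)
Line 7: ['bee', 'you', 'line'] (min_width=12, slack=2)
Line 8: ['distance', 'that'] (min_width=13, slack=1)
Line 9: ['blackboard'] (min_width=10, slack=4)
Line 10: ['hospital', 'open'] (min_width=13, slack=1)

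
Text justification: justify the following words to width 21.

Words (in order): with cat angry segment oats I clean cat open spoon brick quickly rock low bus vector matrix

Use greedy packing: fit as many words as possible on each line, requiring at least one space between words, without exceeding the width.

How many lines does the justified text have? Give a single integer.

Answer: 5

Derivation:
Line 1: ['with', 'cat', 'angry'] (min_width=14, slack=7)
Line 2: ['segment', 'oats', 'I', 'clean'] (min_width=20, slack=1)
Line 3: ['cat', 'open', 'spoon', 'brick'] (min_width=20, slack=1)
Line 4: ['quickly', 'rock', 'low', 'bus'] (min_width=20, slack=1)
Line 5: ['vector', 'matrix'] (min_width=13, slack=8)
Total lines: 5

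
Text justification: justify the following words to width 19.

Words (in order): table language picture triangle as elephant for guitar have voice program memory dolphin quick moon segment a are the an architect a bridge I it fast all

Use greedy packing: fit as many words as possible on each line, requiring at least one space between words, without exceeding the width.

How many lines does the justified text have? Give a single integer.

Line 1: ['table', 'language'] (min_width=14, slack=5)
Line 2: ['picture', 'triangle', 'as'] (min_width=19, slack=0)
Line 3: ['elephant', 'for', 'guitar'] (min_width=19, slack=0)
Line 4: ['have', 'voice', 'program'] (min_width=18, slack=1)
Line 5: ['memory', 'dolphin'] (min_width=14, slack=5)
Line 6: ['quick', 'moon', 'segment'] (min_width=18, slack=1)
Line 7: ['a', 'are', 'the', 'an'] (min_width=12, slack=7)
Line 8: ['architect', 'a', 'bridge'] (min_width=18, slack=1)
Line 9: ['I', 'it', 'fast', 'all'] (min_width=13, slack=6)
Total lines: 9

Answer: 9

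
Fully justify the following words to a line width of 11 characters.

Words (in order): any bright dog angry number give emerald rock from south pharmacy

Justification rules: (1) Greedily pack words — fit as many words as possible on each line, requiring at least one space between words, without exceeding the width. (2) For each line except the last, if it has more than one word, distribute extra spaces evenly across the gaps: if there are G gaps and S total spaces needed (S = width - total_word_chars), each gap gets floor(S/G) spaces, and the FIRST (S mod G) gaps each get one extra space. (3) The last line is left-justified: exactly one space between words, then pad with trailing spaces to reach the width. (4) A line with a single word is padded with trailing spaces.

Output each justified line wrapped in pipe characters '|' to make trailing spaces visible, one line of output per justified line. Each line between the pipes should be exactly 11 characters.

Answer: |any  bright|
|dog   angry|
|number give|
|emerald    |
|rock   from|
|south      |
|pharmacy   |

Derivation:
Line 1: ['any', 'bright'] (min_width=10, slack=1)
Line 2: ['dog', 'angry'] (min_width=9, slack=2)
Line 3: ['number', 'give'] (min_width=11, slack=0)
Line 4: ['emerald'] (min_width=7, slack=4)
Line 5: ['rock', 'from'] (min_width=9, slack=2)
Line 6: ['south'] (min_width=5, slack=6)
Line 7: ['pharmacy'] (min_width=8, slack=3)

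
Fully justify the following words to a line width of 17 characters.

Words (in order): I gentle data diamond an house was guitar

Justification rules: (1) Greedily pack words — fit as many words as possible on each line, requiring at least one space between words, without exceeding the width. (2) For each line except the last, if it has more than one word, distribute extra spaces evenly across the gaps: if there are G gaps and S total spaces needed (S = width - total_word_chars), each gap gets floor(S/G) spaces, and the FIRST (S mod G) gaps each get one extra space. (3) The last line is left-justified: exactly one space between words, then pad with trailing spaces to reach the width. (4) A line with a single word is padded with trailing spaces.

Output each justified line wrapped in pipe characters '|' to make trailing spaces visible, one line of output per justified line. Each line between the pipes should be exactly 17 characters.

Line 1: ['I', 'gentle', 'data'] (min_width=13, slack=4)
Line 2: ['diamond', 'an', 'house'] (min_width=16, slack=1)
Line 3: ['was', 'guitar'] (min_width=10, slack=7)

Answer: |I   gentle   data|
|diamond  an house|
|was guitar       |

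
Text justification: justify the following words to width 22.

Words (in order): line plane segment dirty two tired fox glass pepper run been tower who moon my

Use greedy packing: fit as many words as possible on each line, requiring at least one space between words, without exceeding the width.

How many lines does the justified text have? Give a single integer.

Line 1: ['line', 'plane', 'segment'] (min_width=18, slack=4)
Line 2: ['dirty', 'two', 'tired', 'fox'] (min_width=19, slack=3)
Line 3: ['glass', 'pepper', 'run', 'been'] (min_width=21, slack=1)
Line 4: ['tower', 'who', 'moon', 'my'] (min_width=17, slack=5)
Total lines: 4

Answer: 4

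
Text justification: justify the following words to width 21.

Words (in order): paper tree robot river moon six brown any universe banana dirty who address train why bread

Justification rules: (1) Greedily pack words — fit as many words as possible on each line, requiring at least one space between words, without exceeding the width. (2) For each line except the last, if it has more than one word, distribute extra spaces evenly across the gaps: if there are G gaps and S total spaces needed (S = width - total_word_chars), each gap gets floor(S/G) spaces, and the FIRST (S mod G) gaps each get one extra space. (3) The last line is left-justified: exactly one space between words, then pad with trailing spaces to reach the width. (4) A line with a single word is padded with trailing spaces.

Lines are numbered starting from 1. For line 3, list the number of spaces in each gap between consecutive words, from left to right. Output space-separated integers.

Answer: 2 2

Derivation:
Line 1: ['paper', 'tree', 'robot'] (min_width=16, slack=5)
Line 2: ['river', 'moon', 'six', 'brown'] (min_width=20, slack=1)
Line 3: ['any', 'universe', 'banana'] (min_width=19, slack=2)
Line 4: ['dirty', 'who', 'address'] (min_width=17, slack=4)
Line 5: ['train', 'why', 'bread'] (min_width=15, slack=6)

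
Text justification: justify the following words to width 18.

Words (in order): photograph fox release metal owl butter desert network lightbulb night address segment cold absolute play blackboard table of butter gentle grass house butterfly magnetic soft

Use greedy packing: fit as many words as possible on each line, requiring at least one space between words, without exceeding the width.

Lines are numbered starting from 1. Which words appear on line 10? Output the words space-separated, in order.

Answer: grass house

Derivation:
Line 1: ['photograph', 'fox'] (min_width=14, slack=4)
Line 2: ['release', 'metal', 'owl'] (min_width=17, slack=1)
Line 3: ['butter', 'desert'] (min_width=13, slack=5)
Line 4: ['network', 'lightbulb'] (min_width=17, slack=1)
Line 5: ['night', 'address'] (min_width=13, slack=5)
Line 6: ['segment', 'cold'] (min_width=12, slack=6)
Line 7: ['absolute', 'play'] (min_width=13, slack=5)
Line 8: ['blackboard', 'table'] (min_width=16, slack=2)
Line 9: ['of', 'butter', 'gentle'] (min_width=16, slack=2)
Line 10: ['grass', 'house'] (min_width=11, slack=7)
Line 11: ['butterfly', 'magnetic'] (min_width=18, slack=0)
Line 12: ['soft'] (min_width=4, slack=14)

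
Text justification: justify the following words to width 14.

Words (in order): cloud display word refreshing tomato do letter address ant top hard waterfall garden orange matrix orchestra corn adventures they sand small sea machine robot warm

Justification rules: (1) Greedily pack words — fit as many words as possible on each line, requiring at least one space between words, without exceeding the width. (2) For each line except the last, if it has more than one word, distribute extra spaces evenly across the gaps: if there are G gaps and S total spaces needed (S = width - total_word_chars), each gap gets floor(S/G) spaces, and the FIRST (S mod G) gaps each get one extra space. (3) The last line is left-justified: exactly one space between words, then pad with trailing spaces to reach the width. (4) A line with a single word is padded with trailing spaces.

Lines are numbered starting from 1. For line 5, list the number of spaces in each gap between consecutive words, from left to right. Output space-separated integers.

Answer: 1

Derivation:
Line 1: ['cloud', 'display'] (min_width=13, slack=1)
Line 2: ['word'] (min_width=4, slack=10)
Line 3: ['refreshing'] (min_width=10, slack=4)
Line 4: ['tomato', 'do'] (min_width=9, slack=5)
Line 5: ['letter', 'address'] (min_width=14, slack=0)
Line 6: ['ant', 'top', 'hard'] (min_width=12, slack=2)
Line 7: ['waterfall'] (min_width=9, slack=5)
Line 8: ['garden', 'orange'] (min_width=13, slack=1)
Line 9: ['matrix'] (min_width=6, slack=8)
Line 10: ['orchestra', 'corn'] (min_width=14, slack=0)
Line 11: ['adventures'] (min_width=10, slack=4)
Line 12: ['they', 'sand'] (min_width=9, slack=5)
Line 13: ['small', 'sea'] (min_width=9, slack=5)
Line 14: ['machine', 'robot'] (min_width=13, slack=1)
Line 15: ['warm'] (min_width=4, slack=10)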